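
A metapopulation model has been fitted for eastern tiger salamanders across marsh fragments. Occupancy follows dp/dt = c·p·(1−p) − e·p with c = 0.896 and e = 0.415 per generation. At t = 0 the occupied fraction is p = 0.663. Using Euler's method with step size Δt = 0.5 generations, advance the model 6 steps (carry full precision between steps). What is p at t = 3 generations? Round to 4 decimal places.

Update rule: p ← p + [c·p·(1−p) − e·p]·Δt with Δt = 0.5.
t = 0.5: p = 0.66300 + (-0.03748) = 0.62552
t = 1: p = 0.62552 + (-0.02486) = 0.60067
t = 1.5: p = 0.60067 + (-0.01718) = 0.58349
t = 2: p = 0.58349 + (-0.01220) = 0.57129
t = 2.5: p = 0.57129 + (-0.00882) = 0.56247
t = 3: p = 0.56247 + (-0.00646) = 0.55601

0.5560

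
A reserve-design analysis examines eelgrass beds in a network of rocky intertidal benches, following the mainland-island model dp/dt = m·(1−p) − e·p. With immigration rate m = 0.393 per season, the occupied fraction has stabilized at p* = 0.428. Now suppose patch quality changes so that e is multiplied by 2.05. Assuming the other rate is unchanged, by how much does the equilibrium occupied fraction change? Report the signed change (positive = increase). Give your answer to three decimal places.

Balance m(1−p*) = e·p* gives e = m(1−p*)/p* = 0.393×0.57200/0.42800 = 0.52522.
New p* = m/(m+e) = 0.39300/(0.39300+1.07670) = 0.26740.
Δp* = 0.26740 − 0.42800 = -0.16060.

-0.161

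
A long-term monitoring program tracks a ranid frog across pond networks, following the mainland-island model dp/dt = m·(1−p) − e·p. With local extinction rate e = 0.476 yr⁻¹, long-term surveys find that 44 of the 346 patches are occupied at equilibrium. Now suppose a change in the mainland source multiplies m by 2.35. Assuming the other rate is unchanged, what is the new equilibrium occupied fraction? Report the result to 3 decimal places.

Observed p* = 44/346 = 0.12717.
Balance m(1−p*) = e·p* gives m = e·p*/(1−p*) = 0.476×0.12717/0.87283 = 0.06935.
New p* = m/(m+e) = 0.16297/(0.16297+0.47600) = 0.25505.

0.255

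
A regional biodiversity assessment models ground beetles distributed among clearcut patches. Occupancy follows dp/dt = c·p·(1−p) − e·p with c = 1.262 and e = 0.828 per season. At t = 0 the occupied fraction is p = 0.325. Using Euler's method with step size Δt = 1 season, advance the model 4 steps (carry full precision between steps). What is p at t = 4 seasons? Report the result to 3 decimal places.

Update rule: p ← p + [c·p·(1−p) − e·p]·Δt with Δt = 1.
step 1: Δp = +0.00775, p = 0.33275
step 2: Δp = +0.00468, p = 0.33743
step 3: Δp = +0.00275, p = 0.34019
step 4: Δp = +0.00159, p = 0.34178

0.342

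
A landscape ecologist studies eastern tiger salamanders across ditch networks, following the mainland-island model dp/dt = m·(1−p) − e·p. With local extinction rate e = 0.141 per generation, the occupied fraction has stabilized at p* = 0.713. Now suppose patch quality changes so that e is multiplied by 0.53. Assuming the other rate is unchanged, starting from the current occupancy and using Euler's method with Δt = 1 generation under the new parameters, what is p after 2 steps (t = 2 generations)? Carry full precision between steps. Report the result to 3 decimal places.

0.787

Balance m(1−p*) = e·p* gives m = e·p*/(1−p*) = 0.141×0.71300/0.28700 = 0.35029.
Starting from p₀ = 0.71300; update p ← p + (dp/dt)·Δt with the new parameters.
p: 0.71300 → 0.76025  (Δp = +0.04725)
p: 0.76025 → 0.78742  (Δp = +0.02717)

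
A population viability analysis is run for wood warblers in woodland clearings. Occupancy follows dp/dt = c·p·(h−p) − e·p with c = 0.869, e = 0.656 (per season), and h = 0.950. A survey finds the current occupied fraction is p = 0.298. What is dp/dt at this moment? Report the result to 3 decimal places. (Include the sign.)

Colonization term: c·p·(h−p) = 0.869×0.298×0.6520 = 0.16884.
Extinction term: e·p = 0.19549.
dp/dt = 0.16884 − 0.19549 = -0.02664.

-0.027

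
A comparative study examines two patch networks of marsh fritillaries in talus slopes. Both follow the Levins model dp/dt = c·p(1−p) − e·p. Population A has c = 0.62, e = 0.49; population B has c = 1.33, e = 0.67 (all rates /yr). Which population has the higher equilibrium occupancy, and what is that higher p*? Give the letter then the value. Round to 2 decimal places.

B, 0.50

A: p*_A = 1 − 0.49/0.62 = 0.2097.
B: p*_B = 1 − 0.67/1.33 = 0.4962.
B is higher at 0.4962.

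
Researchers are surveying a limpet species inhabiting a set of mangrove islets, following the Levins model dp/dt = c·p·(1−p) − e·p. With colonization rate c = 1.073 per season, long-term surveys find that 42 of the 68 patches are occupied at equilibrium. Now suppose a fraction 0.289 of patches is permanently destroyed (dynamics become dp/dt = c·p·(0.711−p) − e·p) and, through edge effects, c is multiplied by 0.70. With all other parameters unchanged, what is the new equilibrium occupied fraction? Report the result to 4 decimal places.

0.1648

Observed p* = 42/68 = 0.61765.
Balance c(1−p*) = e gives e = 1.073×(1 − 0.61765) = 0.41026.
New p* = 0.711 − e/c = 0.711 − 0.41026/0.75110 = 0.16479.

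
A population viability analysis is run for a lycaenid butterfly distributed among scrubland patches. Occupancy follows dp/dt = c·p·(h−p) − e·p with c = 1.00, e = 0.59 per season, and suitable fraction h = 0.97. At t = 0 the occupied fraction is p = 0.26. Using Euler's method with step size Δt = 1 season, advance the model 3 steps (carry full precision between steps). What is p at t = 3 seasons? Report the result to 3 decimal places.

Update rule: p ← p + [c·p·(h−p) − e·p]·Δt with Δt = 1.
t = 1: p = 0.26000 + (+0.03120) = 0.29120
t = 2: p = 0.29120 + (+0.02586) = 0.31706
t = 3: p = 0.31706 + (+0.01996) = 0.33701

0.337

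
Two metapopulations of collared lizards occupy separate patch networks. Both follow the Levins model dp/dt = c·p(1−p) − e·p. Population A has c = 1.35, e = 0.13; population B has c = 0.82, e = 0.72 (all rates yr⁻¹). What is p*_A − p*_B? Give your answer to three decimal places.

A: p*_A = 1 − 0.13/1.35 = 0.9037.
B: p*_B = 1 − 0.72/0.82 = 0.1220.
p*_A − p*_B = 0.9037 − 0.1220 = 0.7818.

0.782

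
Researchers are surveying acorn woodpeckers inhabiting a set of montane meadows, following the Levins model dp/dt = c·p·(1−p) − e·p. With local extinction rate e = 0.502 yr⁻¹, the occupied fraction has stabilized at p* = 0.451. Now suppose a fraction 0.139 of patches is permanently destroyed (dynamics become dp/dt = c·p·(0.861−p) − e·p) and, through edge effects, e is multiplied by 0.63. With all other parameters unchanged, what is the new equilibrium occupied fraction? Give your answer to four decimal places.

0.5151

Balance c(1−p*) = e gives c = e/(1 − 0.45100) = 0.502/0.54900 = 0.91439.
New p* = 0.861 − e/c = 0.861 − 0.31626/0.91439 = 0.51513.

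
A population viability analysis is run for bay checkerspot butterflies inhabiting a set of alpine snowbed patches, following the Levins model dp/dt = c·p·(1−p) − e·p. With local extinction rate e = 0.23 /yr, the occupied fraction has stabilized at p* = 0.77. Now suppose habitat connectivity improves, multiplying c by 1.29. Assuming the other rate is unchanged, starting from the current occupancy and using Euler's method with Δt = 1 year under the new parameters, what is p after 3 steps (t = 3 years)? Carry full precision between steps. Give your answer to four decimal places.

Balance c(1−p*) = e gives c = e/(1 − 0.77000) = 0.23/0.23000 = 1.00000.
Starting from p₀ = 0.77000; update p ← p + (dp/dt)·Δt with the new parameters.
  1  |  dp/dt·Δt = +0.051359  |  p_1 = 0.821359
  2  |  dp/dt·Δt = +0.000367  |  p_2 = 0.821726
  3  |  dp/dt·Δt = -0.000022  |  p_3 = 0.821704

0.8217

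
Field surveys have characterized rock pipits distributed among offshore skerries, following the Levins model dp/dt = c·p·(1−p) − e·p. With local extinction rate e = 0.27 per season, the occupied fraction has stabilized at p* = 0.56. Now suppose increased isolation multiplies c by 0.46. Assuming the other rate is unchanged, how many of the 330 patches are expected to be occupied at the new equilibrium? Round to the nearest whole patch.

14

Balance c(1−p*) = e gives c = e/(1 − 0.56000) = 0.27/0.44000 = 0.61364.
New p* = 1 − e/c = 1 − 0.27000/0.28227 = 0.04347.
Expected occupied = 330 × 0.04347 = 14.35 ≈ 14.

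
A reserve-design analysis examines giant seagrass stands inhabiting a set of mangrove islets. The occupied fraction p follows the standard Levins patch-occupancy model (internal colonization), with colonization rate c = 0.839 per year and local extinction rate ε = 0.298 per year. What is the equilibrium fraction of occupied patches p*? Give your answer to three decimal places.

Setting dp/dt = 0 and dividing through by p* gives c·(1−p*) = ε.
So p* = 1 − ε/c = 1 − 0.298/0.839 = 1 − 0.3552 = 0.6448.

0.645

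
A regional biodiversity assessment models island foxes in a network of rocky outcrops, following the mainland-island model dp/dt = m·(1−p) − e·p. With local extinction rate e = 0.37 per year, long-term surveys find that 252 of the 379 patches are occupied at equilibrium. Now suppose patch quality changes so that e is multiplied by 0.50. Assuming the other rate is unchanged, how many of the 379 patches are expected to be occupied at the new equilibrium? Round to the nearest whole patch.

303

Observed p* = 252/379 = 0.66491.
Balance m(1−p*) = e·p* gives m = e·p*/(1−p*) = 0.37×0.66491/0.33509 = 0.73418.
New p* = m/(m+e) = 0.73418/(0.73418+0.18500) = 0.79873.
Expected occupied = 379 × 0.79873 = 302.72 ≈ 303.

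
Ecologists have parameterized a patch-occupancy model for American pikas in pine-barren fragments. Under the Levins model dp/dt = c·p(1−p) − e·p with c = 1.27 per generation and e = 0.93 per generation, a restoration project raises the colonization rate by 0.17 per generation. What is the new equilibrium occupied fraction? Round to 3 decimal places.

0.354

Before: p* = 1 − 0.93/1.27 = 0.2677.
After the change, c = 1.44, e = 0.93, so p* = 1 − 0.93/1.44 = 0.3542.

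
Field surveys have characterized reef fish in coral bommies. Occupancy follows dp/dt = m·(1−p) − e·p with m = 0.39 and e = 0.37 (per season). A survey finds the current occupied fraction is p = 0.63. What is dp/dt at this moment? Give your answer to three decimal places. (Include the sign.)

Colonization term: m·(1−p) = 0.39×0.3700 = 0.14430.
Extinction term: e·p = 0.23310.
dp/dt = 0.14430 − 0.23310 = -0.08880.

-0.089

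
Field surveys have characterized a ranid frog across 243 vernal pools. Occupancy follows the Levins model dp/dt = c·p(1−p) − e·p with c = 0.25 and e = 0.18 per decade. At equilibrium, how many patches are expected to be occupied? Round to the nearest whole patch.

p* = 1 − e/c = 1 − 0.18/0.25 = 0.2800.
Expected occupied patches = N × p* = 243 × 0.2800 = 68.04 ≈ 68.

68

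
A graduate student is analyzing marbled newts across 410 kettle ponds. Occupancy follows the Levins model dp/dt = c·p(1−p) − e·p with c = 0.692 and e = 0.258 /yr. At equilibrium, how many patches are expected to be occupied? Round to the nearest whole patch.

257

p* = 1 − e/c = 1 − 0.258/0.692 = 0.6272.
Expected occupied patches = N × p* = 410 × 0.6272 = 257.14 ≈ 257.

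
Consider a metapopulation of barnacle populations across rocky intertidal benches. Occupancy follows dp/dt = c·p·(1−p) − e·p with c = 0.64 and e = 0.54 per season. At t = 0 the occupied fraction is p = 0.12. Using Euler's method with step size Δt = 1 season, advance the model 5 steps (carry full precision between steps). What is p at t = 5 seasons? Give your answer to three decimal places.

0.132

Update rule: p ← p + [c·p·(1−p) − e·p]·Δt with Δt = 1.
p: 0.12000 → 0.12278  (Δp = +0.00278)
p: 0.12278 → 0.12541  (Δp = +0.00263)
p: 0.12541 → 0.12789  (Δp = +0.00248)
p: 0.12789 → 0.13021  (Δp = +0.00232)
p: 0.13021 → 0.13238  (Δp = +0.00217)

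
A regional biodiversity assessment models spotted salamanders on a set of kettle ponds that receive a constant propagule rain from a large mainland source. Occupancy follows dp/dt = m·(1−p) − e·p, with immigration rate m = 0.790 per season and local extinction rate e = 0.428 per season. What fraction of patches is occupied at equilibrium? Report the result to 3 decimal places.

Setting dp/dt = 0: m − m·p* = e·p*, so m = (m+e)·p*.
p* = m/(m+e) = 0.790/(0.790+0.428) = 0.790/1.2180 = 0.6486.

0.649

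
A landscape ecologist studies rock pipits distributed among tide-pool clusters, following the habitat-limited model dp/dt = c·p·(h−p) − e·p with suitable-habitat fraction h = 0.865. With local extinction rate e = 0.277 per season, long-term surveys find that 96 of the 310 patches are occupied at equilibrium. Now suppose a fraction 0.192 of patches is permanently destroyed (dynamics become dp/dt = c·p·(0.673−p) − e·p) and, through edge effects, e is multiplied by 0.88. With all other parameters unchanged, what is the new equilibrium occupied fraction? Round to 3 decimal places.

Observed p* = 96/310 = 0.30968.
Balance c(h−p*) = e gives c = e/(0.865 − 0.30968) = 0.277/0.55532 = 0.49881.
New p* = 0.673 − e/c = 0.673 − 0.24376/0.49881 = 0.18432.

0.184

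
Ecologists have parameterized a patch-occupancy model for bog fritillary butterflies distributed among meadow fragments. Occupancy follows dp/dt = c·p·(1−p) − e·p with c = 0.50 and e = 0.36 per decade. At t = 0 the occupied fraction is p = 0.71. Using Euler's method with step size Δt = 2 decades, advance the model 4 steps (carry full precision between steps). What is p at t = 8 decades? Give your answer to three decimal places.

Update rule: p ← p + [c·p·(1−p) − e·p]·Δt with Δt = 2.
t = 2: p = 0.71000 + (-0.30530) = 0.40470
t = 4: p = 0.40470 + (-0.05047) = 0.35423
t = 6: p = 0.35423 + (-0.02630) = 0.32794
t = 8: p = 0.32794 + (-0.01572) = 0.31222

0.312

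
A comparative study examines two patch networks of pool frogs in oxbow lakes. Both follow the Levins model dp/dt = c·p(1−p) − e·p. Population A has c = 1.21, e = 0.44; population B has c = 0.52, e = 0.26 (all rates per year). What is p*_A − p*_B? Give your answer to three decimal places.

0.136

A: p*_A = 1 − 0.44/1.21 = 0.6364.
B: p*_B = 1 − 0.26/0.52 = 0.5000.
p*_A − p*_B = 0.6364 − 0.5000 = 0.1364.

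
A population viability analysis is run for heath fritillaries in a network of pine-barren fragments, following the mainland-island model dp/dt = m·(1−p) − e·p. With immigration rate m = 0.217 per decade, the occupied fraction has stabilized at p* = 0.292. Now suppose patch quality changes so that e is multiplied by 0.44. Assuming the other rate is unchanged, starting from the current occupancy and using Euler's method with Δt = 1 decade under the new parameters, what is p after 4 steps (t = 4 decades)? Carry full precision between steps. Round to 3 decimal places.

0.466

Balance m(1−p*) = e·p* gives e = m(1−p*)/p* = 0.217×0.70800/0.29200 = 0.52615.
Starting from p₀ = 0.29200; update p ← p + (dp/dt)·Δt with the new parameters.
p: 0.29200 → 0.37804  (Δp = +0.08604)
p: 0.37804 → 0.42548  (Δp = +0.04745)
p: 0.42548 → 0.45165  (Δp = +0.02617)
p: 0.45165 → 0.46608  (Δp = +0.01443)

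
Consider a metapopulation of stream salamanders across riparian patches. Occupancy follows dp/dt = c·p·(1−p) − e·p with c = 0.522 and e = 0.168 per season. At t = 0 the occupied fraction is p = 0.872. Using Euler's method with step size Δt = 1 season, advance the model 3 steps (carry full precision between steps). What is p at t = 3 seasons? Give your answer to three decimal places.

0.716

Update rule: p ← p + [c·p·(1−p) − e·p]·Δt with Δt = 1.
p: 0.87200 → 0.78377  (Δp = -0.08823)
p: 0.78377 → 0.74056  (Δp = -0.04321)
p: 0.74056 → 0.71644  (Δp = -0.02412)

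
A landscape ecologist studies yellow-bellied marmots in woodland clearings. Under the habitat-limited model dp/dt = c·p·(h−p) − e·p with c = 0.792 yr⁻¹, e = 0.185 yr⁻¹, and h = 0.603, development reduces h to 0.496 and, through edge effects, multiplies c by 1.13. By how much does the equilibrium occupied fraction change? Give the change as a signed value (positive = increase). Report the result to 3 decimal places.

Before: p* = h − e/c = 0.603 − 0.185/0.792 = 0.603 − 0.2336 = 0.3694.
After: c = 0.89496, e = 0.185, h = 0.496; p* = 0.496 − 0.185/0.89496 = 0.2893.
Δp* = 0.2893 − 0.3694 = -0.0801.

-0.080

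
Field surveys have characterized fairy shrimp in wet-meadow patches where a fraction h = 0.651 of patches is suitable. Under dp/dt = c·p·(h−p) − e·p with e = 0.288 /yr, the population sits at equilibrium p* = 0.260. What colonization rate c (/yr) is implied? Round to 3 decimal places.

0.737

At equilibrium c(h−p*) = e, so c = e/(h−p*).
c = 0.288/(0.651 − 0.260) = 0.288/0.3910 = 0.7366.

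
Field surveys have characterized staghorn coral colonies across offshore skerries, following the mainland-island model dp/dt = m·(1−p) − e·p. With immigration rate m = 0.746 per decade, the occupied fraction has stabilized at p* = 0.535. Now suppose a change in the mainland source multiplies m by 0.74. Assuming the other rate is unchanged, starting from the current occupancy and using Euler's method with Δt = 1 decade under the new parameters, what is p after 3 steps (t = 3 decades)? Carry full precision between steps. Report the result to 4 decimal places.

Balance m(1−p*) = e·p* gives e = m(1−p*)/p* = 0.746×0.46500/0.53500 = 0.64839.
Starting from p₀ = 0.53500; update p ← p + (dp/dt)·Δt with the new parameters.
p: 0.53500 → 0.44481  (Δp = -0.09019)
p: 0.44481 → 0.46289  (Δp = +0.01808)
p: 0.46289 → 0.45926  (Δp = -0.00362)

0.4593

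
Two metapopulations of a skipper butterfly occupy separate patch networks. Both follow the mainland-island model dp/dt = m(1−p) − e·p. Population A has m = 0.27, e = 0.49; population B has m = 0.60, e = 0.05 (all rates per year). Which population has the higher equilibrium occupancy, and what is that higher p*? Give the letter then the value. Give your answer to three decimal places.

B, 0.923

A: p*_A = m/(m+e) = 0.27/0.7600 = 0.3553.
B: p*_B = 0.60/0.6500 = 0.9231.
B is higher at 0.9231.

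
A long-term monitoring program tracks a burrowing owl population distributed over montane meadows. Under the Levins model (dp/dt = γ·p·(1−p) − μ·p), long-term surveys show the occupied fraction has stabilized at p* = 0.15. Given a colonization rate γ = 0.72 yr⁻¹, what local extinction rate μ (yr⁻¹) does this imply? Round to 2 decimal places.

0.61

At equilibrium γ(1−p*) = μ.
μ = 0.72 × (1 − 0.15) = 0.72 × 0.8500 = 0.6120.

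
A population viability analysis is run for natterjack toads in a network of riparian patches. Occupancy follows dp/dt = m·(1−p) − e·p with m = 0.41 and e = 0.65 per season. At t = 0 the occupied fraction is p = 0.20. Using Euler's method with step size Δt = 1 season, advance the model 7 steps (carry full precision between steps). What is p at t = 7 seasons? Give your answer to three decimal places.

Update rule: p ← p + [m·(1−p) − e·p]·Δt with Δt = 1.
step 1: Δp = +0.19800, p = 0.39800
step 2: Δp = -0.01188, p = 0.38612
step 3: Δp = +0.00071, p = 0.38683
step 4: Δp = -0.00004, p = 0.38679
step 5: Δp = +0.00000, p = 0.38679
step 6: Δp = -0.00000, p = 0.38679
step 7: Δp = +0.00000, p = 0.38679

0.387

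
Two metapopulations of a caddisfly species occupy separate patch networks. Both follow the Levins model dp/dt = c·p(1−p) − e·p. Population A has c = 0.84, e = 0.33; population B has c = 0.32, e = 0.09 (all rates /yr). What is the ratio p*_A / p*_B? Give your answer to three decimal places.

A: p*_A = 1 − 0.33/0.84 = 0.6071.
B: p*_B = 1 − 0.09/0.32 = 0.7188.
p*_A / p*_B = 0.6071/0.7188 = 0.8447.

0.845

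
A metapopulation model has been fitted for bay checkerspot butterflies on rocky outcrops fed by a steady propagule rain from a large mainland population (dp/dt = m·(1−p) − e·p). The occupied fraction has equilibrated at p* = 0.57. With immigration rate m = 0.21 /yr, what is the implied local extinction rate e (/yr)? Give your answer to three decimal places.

At equilibrium m(1−p*) = e·p*, so e = m(1−p*)/p*.
e = 0.21 × 0.4300 / 0.57 = 0.1584.

0.158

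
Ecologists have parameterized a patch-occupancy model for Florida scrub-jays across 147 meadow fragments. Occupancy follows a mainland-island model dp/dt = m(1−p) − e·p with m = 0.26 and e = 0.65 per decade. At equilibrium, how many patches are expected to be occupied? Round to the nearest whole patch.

p* = m/(m+e) = 0.26/0.9100 = 0.2857.
Expected occupied patches = N × p* = 147 × 0.2857 = 42.00 ≈ 42.

42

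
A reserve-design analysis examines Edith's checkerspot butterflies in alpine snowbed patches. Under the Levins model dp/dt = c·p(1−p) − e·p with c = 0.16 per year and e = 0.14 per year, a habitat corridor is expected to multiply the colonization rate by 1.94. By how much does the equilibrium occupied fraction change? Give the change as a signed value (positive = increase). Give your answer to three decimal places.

0.424

Before: p* = 1 − 0.14/0.16 = 0.1250.
After the change, c = 0.3104, e = 0.14, so p* = 1 − 0.14/0.3104 = 0.5490.
Δp* = 0.5490 − 0.1250 = +0.4240.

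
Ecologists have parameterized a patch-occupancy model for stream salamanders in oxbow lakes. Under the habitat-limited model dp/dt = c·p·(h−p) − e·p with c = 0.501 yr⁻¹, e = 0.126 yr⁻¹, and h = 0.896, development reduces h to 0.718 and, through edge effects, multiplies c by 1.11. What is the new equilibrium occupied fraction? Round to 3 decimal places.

Before: p* = h − e/c = 0.896 − 0.126/0.501 = 0.896 − 0.2515 = 0.6445.
After: c = 0.55611, e = 0.126, h = 0.718; p* = 0.718 − 0.126/0.55611 = 0.4914.

0.491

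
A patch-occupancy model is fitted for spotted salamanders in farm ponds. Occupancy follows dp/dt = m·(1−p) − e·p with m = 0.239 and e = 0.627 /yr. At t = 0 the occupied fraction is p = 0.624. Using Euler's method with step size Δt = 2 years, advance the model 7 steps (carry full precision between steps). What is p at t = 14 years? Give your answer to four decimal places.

0.2368

Update rule: p ← p + [m·(1−p) − e·p]·Δt with Δt = 2.
step 1: Δp = -0.60277, p = 0.02123
step 2: Δp = +0.44123, p = 0.46246
step 3: Δp = -0.32298, p = 0.13948
step 4: Δp = +0.23642, p = 0.37590
step 5: Δp = -0.17306, p = 0.20284
step 6: Δp = +0.12668, p = 0.32952
step 7: Δp = -0.09273, p = 0.23679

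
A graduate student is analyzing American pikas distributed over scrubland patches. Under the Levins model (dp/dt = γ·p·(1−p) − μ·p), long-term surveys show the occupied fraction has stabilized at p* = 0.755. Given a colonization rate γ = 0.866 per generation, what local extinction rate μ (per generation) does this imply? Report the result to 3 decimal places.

At equilibrium γ(1−p*) = μ.
μ = 0.866 × (1 − 0.755) = 0.866 × 0.2450 = 0.2122.

0.212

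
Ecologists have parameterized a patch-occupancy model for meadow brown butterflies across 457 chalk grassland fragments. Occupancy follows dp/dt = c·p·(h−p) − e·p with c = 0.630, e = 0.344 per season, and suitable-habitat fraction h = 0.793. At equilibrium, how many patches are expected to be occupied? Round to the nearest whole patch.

p* = h − e/c = 0.793 − 0.5460 = 0.2470.
Expected occupied patches = N × p* = 457 × 0.2470 = 112.86 ≈ 113.

113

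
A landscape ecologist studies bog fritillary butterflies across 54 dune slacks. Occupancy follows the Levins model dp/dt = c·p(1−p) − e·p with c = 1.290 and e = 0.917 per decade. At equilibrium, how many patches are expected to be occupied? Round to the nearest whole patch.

16

p* = 1 − e/c = 1 − 0.917/1.290 = 0.2891.
Expected occupied patches = N × p* = 54 × 0.2891 = 15.61 ≈ 16.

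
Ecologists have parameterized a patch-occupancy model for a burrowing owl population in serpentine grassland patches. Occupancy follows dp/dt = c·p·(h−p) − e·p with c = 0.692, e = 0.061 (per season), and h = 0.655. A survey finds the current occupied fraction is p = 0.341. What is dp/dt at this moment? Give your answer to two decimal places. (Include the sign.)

0.05

Colonization term: c·p·(h−p) = 0.692×0.341×0.3140 = 0.07410.
Extinction term: e·p = 0.02080.
dp/dt = 0.07410 − 0.02080 = 0.05329.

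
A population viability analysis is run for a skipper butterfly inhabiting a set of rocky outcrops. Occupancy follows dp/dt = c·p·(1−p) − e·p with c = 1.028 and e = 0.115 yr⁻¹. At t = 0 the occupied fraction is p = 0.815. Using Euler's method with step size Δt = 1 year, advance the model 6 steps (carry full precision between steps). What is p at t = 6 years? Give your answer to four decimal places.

Update rule: p ← p + [c·p·(1−p) − e·p]·Δt with Δt = 1.
t = 1: p = 0.81500 + (+0.06127) = 0.87627
t = 2: p = 0.87627 + (+0.01068) = 0.88696
t = 3: p = 0.88696 + (+0.00107) = 0.88803
t = 4: p = 0.88803 + (+0.00009) = 0.88812
t = 5: p = 0.88812 + (+0.00001) = 0.88813
t = 6: p = 0.88813 + (+0.00000) = 0.88813

0.8881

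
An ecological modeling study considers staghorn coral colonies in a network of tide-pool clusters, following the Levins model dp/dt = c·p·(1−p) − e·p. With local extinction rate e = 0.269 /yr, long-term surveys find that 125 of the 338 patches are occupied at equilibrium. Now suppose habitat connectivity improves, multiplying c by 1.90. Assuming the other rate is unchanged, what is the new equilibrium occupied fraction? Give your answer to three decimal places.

0.668

Observed p* = 125/338 = 0.36982.
Balance c(1−p*) = e gives c = e/(1 − 0.36982) = 0.269/0.63018 = 0.42686.
New p* = 1 − e/c = 1 − 0.26900/0.81103 = 0.66832.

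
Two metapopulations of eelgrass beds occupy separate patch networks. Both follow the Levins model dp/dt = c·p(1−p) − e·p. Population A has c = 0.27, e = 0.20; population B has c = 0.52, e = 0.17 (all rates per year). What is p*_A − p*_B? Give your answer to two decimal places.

-0.41

A: p*_A = 1 − 0.20/0.27 = 0.2593.
B: p*_B = 1 − 0.17/0.52 = 0.6731.
p*_A − p*_B = 0.2593 − 0.6731 = -0.4138.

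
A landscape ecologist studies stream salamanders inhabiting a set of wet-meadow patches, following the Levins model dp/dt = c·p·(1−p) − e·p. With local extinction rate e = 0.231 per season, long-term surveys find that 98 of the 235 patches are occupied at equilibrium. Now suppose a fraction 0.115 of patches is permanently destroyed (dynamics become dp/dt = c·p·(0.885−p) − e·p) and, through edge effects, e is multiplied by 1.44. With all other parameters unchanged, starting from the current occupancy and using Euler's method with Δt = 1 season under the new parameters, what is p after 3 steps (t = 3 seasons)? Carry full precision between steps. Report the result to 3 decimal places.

0.279

Observed p* = 98/235 = 0.41702.
Balance c(1−p*) = e gives c = e/(1 − 0.41702) = 0.231/0.58298 = 0.39624.
Starting from p₀ = 0.41702; update p ← p + (dp/dt)·Δt with the new parameters.
t = 1: p = 0.41702 + (-0.06139) = 0.35563
t = 2: p = 0.35563 + (-0.04370) = 0.31193
t = 3: p = 0.31193 + (-0.03293) = 0.27900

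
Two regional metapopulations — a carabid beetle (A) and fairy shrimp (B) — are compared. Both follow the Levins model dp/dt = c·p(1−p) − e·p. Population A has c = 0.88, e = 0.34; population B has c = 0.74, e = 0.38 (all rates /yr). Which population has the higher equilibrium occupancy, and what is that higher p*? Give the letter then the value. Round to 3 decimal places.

A: p*_A = 1 − 0.34/0.88 = 0.6136.
B: p*_B = 1 − 0.38/0.74 = 0.4865.
A is higher at 0.6136.

A, 0.614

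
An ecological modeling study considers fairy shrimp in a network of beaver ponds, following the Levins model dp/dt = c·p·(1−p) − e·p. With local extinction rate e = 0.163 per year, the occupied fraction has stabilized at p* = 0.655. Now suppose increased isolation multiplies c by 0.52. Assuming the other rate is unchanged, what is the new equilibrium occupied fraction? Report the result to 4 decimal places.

0.3365

Balance c(1−p*) = e gives c = e/(1 − 0.65500) = 0.163/0.34500 = 0.47246.
New p* = 1 − e/c = 1 − 0.16300/0.24568 = 0.33654.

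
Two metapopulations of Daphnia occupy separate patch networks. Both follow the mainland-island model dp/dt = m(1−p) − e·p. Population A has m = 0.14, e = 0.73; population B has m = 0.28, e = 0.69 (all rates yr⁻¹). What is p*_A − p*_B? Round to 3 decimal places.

A: p*_A = m/(m+e) = 0.14/0.8700 = 0.1609.
B: p*_B = 0.28/0.9700 = 0.2887.
p*_A − p*_B = 0.1609 − 0.2887 = -0.1277.

-0.128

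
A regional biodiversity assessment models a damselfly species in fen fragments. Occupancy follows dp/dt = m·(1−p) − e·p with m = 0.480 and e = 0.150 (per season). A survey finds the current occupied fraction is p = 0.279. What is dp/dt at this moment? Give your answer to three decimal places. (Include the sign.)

Colonization term: m·(1−p) = 0.480×0.7210 = 0.34608.
Extinction term: e·p = 0.04185.
dp/dt = 0.34608 − 0.04185 = 0.30423.

0.304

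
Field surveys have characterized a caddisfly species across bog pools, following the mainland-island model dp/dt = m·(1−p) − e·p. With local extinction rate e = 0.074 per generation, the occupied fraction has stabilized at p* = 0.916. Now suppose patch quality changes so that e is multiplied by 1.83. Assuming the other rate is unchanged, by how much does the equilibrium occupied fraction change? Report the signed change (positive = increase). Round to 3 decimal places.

Balance m(1−p*) = e·p* gives m = e·p*/(1−p*) = 0.074×0.91600/0.08400 = 0.80695.
New p* = m/(m+e) = 0.80695/(0.80695+0.13542) = 0.85630.
Δp* = 0.85630 − 0.91600 = -0.05970.

-0.060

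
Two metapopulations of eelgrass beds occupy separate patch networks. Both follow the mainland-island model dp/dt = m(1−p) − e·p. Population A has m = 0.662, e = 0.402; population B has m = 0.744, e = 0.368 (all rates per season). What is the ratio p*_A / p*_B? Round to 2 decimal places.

0.93

A: p*_A = m/(m+e) = 0.662/1.0640 = 0.6222.
B: p*_B = 0.744/1.1120 = 0.6691.
p*_A / p*_B = 0.6222/0.6691 = 0.9299.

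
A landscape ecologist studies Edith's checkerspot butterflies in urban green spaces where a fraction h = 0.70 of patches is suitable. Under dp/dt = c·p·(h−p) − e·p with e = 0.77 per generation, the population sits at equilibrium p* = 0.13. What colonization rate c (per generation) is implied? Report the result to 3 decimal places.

1.351

At equilibrium c(h−p*) = e, so c = e/(h−p*).
c = 0.77/(0.70 − 0.13) = 0.77/0.5700 = 1.3509.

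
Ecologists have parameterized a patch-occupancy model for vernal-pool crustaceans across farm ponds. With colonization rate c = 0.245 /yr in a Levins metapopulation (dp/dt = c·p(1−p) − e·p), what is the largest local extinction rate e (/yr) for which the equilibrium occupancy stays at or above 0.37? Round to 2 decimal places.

1 − e/c ≥ 0.37 ⇒ e ≤ c(1 − 0.37) = 0.245 × 0.6300.
e_max = 0.1543.

0.15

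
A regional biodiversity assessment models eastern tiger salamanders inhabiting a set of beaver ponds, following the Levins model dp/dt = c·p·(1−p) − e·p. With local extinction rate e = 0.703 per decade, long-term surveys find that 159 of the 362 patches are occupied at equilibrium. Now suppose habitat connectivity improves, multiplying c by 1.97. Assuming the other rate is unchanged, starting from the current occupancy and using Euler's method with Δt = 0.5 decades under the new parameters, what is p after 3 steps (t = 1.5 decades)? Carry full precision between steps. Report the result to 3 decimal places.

Observed p* = 159/362 = 0.43923.
Balance c(1−p*) = e gives c = e/(1 − 0.43923) = 0.703/0.56077 = 1.25363.
Starting from p₀ = 0.43923; update p ← p + (dp/dt)·Δt with the new parameters.
p: 0.43923 → 0.58898  (Δp = +0.14976)
p: 0.58898 → 0.68088  (Δp = +0.09190)
p: 0.68088 → 0.70986  (Δp = +0.02897)

0.710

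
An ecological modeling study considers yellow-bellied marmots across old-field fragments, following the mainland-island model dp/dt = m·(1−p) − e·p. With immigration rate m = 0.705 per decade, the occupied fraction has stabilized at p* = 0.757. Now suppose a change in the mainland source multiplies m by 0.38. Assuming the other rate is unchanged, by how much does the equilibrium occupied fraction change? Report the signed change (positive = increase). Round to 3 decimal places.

-0.215

Balance m(1−p*) = e·p* gives e = m(1−p*)/p* = 0.705×0.24300/0.75700 = 0.22631.
New p* = m/(m+e) = 0.26790/(0.26790+0.22631) = 0.54208.
Δp* = 0.54208 − 0.75700 = -0.21492.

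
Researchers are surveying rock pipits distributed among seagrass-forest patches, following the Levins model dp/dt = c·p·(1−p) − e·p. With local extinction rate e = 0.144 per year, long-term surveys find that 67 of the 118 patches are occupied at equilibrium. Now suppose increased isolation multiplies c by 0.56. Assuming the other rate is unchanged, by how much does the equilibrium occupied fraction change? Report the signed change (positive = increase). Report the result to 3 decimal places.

-0.340

Observed p* = 67/118 = 0.56780.
Balance c(1−p*) = e gives c = e/(1 − 0.56780) = 0.144/0.43220 = 0.33318.
New p* = 1 − e/c = 1 − 0.14400/0.18658 = 0.22821.
Δp* = 0.22821 − 0.56780 = -0.33959.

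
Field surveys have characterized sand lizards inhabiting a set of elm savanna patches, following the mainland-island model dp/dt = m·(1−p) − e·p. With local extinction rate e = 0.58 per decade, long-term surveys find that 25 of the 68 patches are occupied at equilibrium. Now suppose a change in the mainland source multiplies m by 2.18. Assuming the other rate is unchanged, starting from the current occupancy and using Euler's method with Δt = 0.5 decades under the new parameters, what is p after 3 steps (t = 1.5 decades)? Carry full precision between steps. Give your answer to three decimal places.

0.551

Observed p* = 25/68 = 0.36765.
Balance m(1−p*) = e·p* gives m = e·p*/(1−p*) = 0.58×0.36765/0.63235 = 0.33721.
Starting from p₀ = 0.36765; update p ← p + (dp/dt)·Δt with the new parameters.
step 1: Δp = +0.12581, p = 0.49346
step 2: Δp = +0.04308, p = 0.53654
step 3: Δp = +0.01475, p = 0.55129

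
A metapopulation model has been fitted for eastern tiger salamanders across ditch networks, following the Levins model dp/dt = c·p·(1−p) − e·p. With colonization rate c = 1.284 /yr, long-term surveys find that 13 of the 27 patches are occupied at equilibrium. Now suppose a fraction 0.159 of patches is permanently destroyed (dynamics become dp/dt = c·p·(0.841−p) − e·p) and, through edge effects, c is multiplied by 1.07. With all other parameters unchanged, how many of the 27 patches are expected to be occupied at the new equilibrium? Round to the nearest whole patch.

10

Observed p* = 13/27 = 0.48148.
Balance c(1−p*) = e gives e = 1.284×(1 − 0.48148) = 0.66578.
New p* = 0.841 − e/c = 0.841 − 0.66578/1.37388 = 0.35640.
Expected occupied = 27 × 0.35640 = 9.62 ≈ 10.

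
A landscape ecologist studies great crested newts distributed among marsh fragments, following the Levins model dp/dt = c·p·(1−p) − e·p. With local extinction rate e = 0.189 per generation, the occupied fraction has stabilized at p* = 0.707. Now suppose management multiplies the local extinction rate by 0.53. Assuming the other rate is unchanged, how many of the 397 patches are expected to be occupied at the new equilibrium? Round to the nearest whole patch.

Balance c(1−p*) = e gives c = e/(1 − 0.70700) = 0.189/0.29300 = 0.64505.
New p* = 1 − e/c = 1 − 0.10017/0.64505 = 0.84471.
Expected occupied = 397 × 0.84471 = 335.35 ≈ 335.

335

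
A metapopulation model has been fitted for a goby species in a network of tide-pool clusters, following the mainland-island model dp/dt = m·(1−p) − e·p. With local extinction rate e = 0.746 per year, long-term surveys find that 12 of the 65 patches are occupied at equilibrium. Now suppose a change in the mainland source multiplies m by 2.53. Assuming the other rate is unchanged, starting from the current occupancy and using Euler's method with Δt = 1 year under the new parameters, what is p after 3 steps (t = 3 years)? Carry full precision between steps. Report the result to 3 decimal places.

Observed p* = 12/65 = 0.18462.
Balance m(1−p*) = e·p* gives m = e·p*/(1−p*) = 0.746×0.18462/0.81538 = 0.16891.
Starting from p₀ = 0.18462; update p ← p + (dp/dt)·Δt with the new parameters.
t = 1: p = 0.18462 + (+0.21072) = 0.39533
t = 2: p = 0.39533 + (-0.03652) = 0.35881
t = 3: p = 0.35881 + (+0.00633) = 0.36514

0.365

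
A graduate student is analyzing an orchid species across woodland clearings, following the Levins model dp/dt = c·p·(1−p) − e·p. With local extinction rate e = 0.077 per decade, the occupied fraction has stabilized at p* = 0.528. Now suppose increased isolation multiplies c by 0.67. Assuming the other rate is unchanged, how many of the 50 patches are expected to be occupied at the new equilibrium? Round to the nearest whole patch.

Balance c(1−p*) = e gives c = e/(1 − 0.52800) = 0.077/0.47200 = 0.16314.
New p* = 1 − e/c = 1 − 0.07700/0.10930 = 0.29552.
Expected occupied = 50 × 0.29552 = 14.78 ≈ 15.

15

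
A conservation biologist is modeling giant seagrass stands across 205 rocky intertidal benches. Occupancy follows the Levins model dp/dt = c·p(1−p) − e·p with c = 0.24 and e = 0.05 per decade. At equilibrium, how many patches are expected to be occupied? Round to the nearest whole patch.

p* = 1 − e/c = 1 − 0.05/0.24 = 0.7917.
Expected occupied patches = N × p* = 205 × 0.7917 = 162.29 ≈ 162.

162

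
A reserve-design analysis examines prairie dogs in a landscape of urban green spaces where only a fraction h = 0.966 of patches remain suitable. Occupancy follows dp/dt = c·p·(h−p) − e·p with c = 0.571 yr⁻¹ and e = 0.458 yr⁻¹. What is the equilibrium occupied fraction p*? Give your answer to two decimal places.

Setting dp/dt = 0 and dividing by p* gives c·(h−p*) = e.
So p* = h − e/c = 0.966 − 0.458/0.571 = 0.966 − 0.8021 = 0.1639.

0.16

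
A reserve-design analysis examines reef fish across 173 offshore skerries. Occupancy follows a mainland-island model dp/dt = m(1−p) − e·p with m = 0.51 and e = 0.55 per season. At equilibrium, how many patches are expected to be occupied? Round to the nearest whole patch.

83

p* = m/(m+e) = 0.51/1.0600 = 0.4811.
Expected occupied patches = N × p* = 173 × 0.4811 = 83.24 ≈ 83.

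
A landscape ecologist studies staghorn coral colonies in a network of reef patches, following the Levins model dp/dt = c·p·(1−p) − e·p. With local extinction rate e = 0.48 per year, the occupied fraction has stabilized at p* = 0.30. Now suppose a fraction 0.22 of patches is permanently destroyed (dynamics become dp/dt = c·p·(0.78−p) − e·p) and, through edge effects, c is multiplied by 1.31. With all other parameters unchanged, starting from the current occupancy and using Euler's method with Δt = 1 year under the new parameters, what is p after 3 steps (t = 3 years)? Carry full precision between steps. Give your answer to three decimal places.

Balance c(1−p*) = e gives c = e/(1 − 0.30000) = 0.48/0.70000 = 0.68571.
Starting from p₀ = 0.30000; update p ← p + (dp/dt)·Δt with the new parameters.
  1  |  dp/dt·Δt = -0.014647  |  p_1 = 0.285353
  2  |  dp/dt·Δt = -0.010177  |  p_2 = 0.275176
  3  |  dp/dt·Δt = -0.007299  |  p_3 = 0.267877

0.268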